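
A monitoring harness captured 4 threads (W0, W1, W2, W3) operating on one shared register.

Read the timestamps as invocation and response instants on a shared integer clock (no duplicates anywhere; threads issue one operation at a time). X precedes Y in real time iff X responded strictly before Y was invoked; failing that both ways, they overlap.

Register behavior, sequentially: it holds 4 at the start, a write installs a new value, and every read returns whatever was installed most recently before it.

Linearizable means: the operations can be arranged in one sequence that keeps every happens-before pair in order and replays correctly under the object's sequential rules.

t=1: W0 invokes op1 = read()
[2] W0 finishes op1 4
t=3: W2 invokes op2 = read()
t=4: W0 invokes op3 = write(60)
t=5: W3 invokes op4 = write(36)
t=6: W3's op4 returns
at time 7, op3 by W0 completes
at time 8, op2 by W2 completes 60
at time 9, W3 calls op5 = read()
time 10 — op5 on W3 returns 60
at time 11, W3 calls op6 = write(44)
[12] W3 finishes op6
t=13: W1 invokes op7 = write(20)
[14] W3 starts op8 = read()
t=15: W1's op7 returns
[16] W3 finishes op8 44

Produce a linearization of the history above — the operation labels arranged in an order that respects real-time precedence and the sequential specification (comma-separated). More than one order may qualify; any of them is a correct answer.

after step 1 (op1 read() → 4): value 4
after step 2 (op4 write(36)): value 36
after step 3 (op3 write(60)): value 60
after step 4 (op2 read() → 60): value 60
after step 5 (op5 read() → 60): value 60
after step 6 (op6 write(44)): value 44
after step 7 (op8 read() → 44): value 44
after step 8 (op7 write(20)): value 20

op1, op4, op3, op2, op5, op6, op8, op7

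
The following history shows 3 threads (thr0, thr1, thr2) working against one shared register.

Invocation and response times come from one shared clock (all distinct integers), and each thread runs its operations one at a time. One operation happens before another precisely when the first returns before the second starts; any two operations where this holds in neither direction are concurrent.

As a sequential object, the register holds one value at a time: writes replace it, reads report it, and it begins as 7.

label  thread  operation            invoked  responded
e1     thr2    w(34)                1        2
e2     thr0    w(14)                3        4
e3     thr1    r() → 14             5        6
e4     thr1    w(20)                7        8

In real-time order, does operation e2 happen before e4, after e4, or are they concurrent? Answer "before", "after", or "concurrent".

before

e2 spans [3,4], e4 spans [7,8]
resp(e2)=4 < inv(e4)=7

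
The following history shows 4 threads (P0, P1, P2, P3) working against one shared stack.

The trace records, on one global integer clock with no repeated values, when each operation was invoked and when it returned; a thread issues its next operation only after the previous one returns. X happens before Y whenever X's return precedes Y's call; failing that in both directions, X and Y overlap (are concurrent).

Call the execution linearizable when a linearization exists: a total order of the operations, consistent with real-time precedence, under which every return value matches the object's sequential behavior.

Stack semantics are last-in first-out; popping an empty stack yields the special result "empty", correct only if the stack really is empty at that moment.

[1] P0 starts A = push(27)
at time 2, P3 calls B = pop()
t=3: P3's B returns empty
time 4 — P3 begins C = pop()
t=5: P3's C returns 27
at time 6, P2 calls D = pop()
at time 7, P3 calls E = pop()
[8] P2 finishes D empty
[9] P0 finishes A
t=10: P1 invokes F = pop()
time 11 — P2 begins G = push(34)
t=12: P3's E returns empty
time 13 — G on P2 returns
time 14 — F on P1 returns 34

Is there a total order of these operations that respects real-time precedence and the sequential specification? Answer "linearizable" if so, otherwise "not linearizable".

one valid linearization: B, A, C, D, E, G, F
1. B pop() → empty, leaving stack <>
2. A push(27), leaving stack <27>
3. C pop() → 27, leaving stack <>
4. D pop() → empty, leaving stack <>
5. E pop() → empty, leaving stack <>
6. G push(34), leaving stack <34>
7. F pop() → 34, leaving stack <>

linearizable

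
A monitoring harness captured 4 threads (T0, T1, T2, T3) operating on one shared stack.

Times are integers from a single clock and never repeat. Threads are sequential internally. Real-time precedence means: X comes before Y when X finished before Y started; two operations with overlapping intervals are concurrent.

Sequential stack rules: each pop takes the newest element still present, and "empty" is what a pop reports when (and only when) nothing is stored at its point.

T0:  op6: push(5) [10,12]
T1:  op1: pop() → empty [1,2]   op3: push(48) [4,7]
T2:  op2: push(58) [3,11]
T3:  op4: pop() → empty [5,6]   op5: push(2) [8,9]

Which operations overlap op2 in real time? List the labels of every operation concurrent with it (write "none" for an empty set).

op3, op4, op5, op6

op2 spans [3,11]: anything still running between times 3 and 11 counts as concurrent
op1 [1,2]: before
op3 [4,7]: concurrent
op4 [5,6]: concurrent
op5 [8,9]: concurrent
op6 [10,12]: concurrent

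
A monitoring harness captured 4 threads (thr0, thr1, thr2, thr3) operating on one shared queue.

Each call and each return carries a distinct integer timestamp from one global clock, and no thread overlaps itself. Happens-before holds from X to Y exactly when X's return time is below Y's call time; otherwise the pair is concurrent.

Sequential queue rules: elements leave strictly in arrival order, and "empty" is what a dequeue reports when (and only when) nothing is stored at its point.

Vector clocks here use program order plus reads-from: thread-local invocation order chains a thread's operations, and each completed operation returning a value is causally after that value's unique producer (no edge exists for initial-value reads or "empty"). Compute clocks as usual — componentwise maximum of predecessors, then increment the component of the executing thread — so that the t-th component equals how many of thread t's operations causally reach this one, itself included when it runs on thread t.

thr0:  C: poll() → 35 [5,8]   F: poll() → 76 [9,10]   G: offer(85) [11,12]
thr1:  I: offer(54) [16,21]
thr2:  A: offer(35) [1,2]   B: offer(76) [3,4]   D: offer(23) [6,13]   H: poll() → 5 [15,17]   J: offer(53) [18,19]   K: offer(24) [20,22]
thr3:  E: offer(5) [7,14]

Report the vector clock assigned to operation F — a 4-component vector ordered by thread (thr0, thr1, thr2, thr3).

root op E, invoked 7: fresh clock plus thr3's own tick → (0, 0, 0, 1)
root op A, invoked 1: fresh clock plus thr2's own tick → (0, 0, 1, 0)
root op I, invoked 16: fresh clock plus thr1's own tick → (0, 1, 0, 0)
merge at B (invoked 3): VC(A)=(0, 0, 1, 0), own-thread bump on thr2 → (0, 0, 2, 0)
merge at C (invoked 5): VC(A)=(0, 0, 1, 0), own-thread bump on thr0 → (1, 0, 1, 0)
merge at D (invoked 6): VC(B)=(0, 0, 2, 0), own-thread bump on thr2 → (0, 0, 3, 0)
merge at F (invoked 9): VC(B)=(0, 0, 2, 0), VC(C)=(1, 0, 1, 0), own-thread bump on thr0 → (2, 0, 2, 0)
merge at H (invoked 15): VC(D)=(0, 0, 3, 0), VC(E)=(0, 0, 0, 1), own-thread bump on thr2 → (0, 0, 4, 1)
merge at G (invoked 11): VC(F)=(2, 0, 2, 0), own-thread bump on thr0 → (3, 0, 2, 0)
merge at J (invoked 18): VC(H)=(0, 0, 4, 1), own-thread bump on thr2 → (0, 0, 5, 1)
merge at K (invoked 20): VC(J)=(0, 0, 5, 1), own-thread bump on thr2 → (0, 0, 6, 1)
target: VC(F) = (2, 0, 2, 0)

(2, 0, 2, 0)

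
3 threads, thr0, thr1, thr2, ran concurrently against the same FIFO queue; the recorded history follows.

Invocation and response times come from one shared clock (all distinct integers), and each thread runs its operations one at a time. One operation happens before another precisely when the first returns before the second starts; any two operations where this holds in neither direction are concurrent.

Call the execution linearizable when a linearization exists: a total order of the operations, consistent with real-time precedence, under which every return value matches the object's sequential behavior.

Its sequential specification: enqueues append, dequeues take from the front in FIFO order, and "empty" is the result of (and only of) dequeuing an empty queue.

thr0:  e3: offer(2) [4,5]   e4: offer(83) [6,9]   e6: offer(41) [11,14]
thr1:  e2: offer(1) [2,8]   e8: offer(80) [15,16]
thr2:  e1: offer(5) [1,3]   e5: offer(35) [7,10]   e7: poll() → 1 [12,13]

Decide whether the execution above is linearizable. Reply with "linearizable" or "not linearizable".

one valid linearization: e2, e1, e3, e4, e5, e6, e7, e8
1. e2 offer(1), leaving queue <1>
2. e1 offer(5), leaving queue <1,5>
3. e3 offer(2), leaving queue <1,5,2>
4. e4 offer(83), leaving queue <1,5,2,83>
5. e5 offer(35), leaving queue <1,5,2,83,35>
6. e6 offer(41), leaving queue <1,5,2,83,35,41>
7. e7 poll() → 1, leaving queue <5,2,83,35,41>
8. e8 offer(80), leaving queue <5,2,83,35,41,80>

linearizable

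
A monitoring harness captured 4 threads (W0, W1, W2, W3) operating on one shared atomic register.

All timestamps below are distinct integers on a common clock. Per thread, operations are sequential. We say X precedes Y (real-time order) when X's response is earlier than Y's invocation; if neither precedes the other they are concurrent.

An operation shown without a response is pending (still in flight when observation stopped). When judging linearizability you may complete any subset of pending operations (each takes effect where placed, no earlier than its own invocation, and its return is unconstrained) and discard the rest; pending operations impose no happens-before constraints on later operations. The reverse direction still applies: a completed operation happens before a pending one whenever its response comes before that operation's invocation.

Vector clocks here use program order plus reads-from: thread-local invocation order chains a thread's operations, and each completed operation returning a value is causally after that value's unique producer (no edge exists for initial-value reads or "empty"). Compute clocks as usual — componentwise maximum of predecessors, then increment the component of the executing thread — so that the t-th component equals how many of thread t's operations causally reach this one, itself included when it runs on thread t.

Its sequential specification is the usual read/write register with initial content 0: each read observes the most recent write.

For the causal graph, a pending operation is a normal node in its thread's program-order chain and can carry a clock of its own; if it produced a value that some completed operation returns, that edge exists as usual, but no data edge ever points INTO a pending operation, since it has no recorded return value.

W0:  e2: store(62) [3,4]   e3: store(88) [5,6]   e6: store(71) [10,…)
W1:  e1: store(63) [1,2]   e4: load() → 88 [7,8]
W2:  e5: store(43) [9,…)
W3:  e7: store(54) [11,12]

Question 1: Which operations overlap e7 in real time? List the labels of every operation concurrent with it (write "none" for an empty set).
e5, e6

concurrent with e7 ([11,12]): every op whose interval crosses 11..12
e1 [1,2]: before
e2 [3,4]: before
e3 [5,6]: before
e4 [7,8]: before
e5 [9,…): concurrent
e6 [10,…): concurrent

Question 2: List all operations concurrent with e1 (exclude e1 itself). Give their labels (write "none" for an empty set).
none

overlap test against e1 [1,2]: concurrent iff the interval meets 1..2
e2 [3,4]: after
e3 [5,6]: after
e4 [7,8]: after
e5 [9,…): after
e6 [10,…): after
e7 [11,12]: after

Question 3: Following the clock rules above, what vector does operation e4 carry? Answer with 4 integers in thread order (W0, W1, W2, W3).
(2, 2, 0, 0)

VC(e7, invoked at 11): no causal predecessors; +1 on W3 → (0, 0, 0, 1)
VC(e5, invoked at 9): no causal predecessors; +1 on W2 → (0, 0, 1, 0)
VC(e1, invoked at 1): no causal predecessors; +1 on W1 → (0, 1, 0, 0)
VC(e2, invoked at 3): no causal predecessors; +1 on W0 → (1, 0, 0, 0)
VC(e3, invoked at 5): max of VC(e2)=(1, 0, 0, 0), then +1 on thread W0 → (2, 0, 0, 0)
VC(e6, invoked at 10): max of VC(e3)=(2, 0, 0, 0), then +1 on thread W0 → (3, 0, 0, 0)
VC(e4, invoked at 7): max of VC(e1)=(0, 1, 0, 0), VC(e3)=(2, 0, 0, 0), then +1 on thread W1 → (2, 2, 0, 0)
target: VC(e4) = (2, 2, 0, 0)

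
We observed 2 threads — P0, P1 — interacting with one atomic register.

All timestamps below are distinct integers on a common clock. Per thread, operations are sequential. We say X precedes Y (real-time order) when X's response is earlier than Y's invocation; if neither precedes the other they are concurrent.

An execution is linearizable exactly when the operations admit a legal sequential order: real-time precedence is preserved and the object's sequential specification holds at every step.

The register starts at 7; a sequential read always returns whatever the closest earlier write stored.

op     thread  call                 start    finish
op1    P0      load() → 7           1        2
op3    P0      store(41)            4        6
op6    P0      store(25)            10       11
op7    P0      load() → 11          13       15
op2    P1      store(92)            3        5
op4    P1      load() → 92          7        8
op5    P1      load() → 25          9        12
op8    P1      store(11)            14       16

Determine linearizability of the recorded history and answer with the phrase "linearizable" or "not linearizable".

linearizable

one valid linearization: op1, op3, op2, op4, op6, op5, op8, op7
1. op1 load() → 7, leaving value 7
2. op3 store(41), leaving value 41
3. op2 store(92), leaving value 92
4. op4 load() → 92, leaving value 92
5. op6 store(25), leaving value 25
6. op5 load() → 25, leaving value 25
7. op8 store(11), leaving value 11
8. op7 load() → 11, leaving value 11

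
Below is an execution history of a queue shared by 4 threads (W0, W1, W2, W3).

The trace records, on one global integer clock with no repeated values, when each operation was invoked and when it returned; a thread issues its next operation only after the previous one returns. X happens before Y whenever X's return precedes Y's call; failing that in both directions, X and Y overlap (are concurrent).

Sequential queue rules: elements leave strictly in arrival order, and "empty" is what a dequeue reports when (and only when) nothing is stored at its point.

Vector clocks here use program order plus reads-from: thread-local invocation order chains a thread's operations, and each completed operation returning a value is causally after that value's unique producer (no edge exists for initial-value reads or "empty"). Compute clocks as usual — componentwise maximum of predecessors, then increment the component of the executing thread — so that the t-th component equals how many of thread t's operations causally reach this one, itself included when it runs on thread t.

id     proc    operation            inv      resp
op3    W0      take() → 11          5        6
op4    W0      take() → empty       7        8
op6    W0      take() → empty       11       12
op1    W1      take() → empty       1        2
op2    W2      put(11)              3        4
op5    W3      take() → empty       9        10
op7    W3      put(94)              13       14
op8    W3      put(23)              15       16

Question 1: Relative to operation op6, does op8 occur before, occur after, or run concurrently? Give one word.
Answer: after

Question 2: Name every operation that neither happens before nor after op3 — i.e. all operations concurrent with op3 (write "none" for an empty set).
Answer: none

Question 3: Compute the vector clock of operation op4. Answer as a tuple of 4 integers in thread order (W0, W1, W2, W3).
Answer: (2, 0, 1, 0)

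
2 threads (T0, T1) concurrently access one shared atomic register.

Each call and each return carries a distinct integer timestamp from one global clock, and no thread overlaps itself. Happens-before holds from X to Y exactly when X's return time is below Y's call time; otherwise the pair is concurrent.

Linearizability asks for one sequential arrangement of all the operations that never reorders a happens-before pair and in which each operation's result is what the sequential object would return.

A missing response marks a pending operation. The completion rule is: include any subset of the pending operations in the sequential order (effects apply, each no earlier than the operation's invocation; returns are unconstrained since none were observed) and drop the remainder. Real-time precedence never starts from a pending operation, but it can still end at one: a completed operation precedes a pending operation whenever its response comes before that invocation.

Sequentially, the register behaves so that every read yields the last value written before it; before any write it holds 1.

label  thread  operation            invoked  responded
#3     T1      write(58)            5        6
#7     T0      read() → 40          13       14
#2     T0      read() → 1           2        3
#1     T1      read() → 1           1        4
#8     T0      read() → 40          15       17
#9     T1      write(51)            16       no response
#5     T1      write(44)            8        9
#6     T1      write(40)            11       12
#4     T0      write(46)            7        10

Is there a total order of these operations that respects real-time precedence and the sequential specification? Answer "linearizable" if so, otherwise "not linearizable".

linearizable

one valid linearization: #1, #2, #3, #4, #5, #6, #7, #8
after step 1 (#1 read() → 1): value 1
after step 2 (#2 read() → 1): value 1
after step 3 (#3 write(58)): value 58
after step 4 (#4 write(46)): value 46
after step 5 (#5 write(44)): value 44
after step 6 (#6 write(40)): value 40
after step 7 (#7 read() → 40): value 40
after step 8 (#8 read() → 40): value 40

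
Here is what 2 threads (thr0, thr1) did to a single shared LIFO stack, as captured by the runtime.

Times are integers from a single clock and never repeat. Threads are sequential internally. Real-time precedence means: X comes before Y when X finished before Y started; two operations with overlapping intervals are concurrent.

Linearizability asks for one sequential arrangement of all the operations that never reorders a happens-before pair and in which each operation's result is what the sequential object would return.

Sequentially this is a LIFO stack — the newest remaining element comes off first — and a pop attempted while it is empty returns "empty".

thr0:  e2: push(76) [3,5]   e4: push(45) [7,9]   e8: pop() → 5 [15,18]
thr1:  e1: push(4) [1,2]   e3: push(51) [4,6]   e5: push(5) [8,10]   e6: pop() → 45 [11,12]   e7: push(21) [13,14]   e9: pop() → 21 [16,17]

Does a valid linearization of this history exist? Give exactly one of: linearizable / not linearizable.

linearizable

one valid linearization: e1, e2, e3, e5, e4, e6, e7, e9, e8
1. e1 push(4), leaving stack <4>
2. e2 push(76), leaving stack <4,76>
3. e3 push(51), leaving stack <4,76,51>
4. e5 push(5), leaving stack <4,76,51,5>
5. e4 push(45), leaving stack <4,76,51,5,45>
6. e6 pop() → 45, leaving stack <4,76,51,5>
7. e7 push(21), leaving stack <4,76,51,5,21>
8. e9 pop() → 21, leaving stack <4,76,51,5>
9. e8 pop() → 5, leaving stack <4,76,51>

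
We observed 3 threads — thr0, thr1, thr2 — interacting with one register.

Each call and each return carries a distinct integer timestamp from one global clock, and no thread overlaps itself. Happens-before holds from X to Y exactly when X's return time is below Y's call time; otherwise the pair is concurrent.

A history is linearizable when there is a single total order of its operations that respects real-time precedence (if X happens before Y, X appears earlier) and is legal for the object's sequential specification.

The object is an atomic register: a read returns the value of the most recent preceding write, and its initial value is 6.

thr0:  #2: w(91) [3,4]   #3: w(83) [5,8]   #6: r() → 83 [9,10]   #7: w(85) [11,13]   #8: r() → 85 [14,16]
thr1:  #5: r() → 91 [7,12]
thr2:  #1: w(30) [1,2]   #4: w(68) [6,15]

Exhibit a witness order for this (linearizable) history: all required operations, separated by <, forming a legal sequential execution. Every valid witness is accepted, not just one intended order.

#1 < #2 < #5 < #3 < #6 < #4 < #7 < #8

after step 1 (#1 w(30)): value 30
after step 2 (#2 w(91)): value 91
after step 3 (#5 r() → 91): value 91
after step 4 (#3 w(83)): value 83
after step 5 (#6 r() → 83): value 83
after step 6 (#4 w(68)): value 68
after step 7 (#7 w(85)): value 85
after step 8 (#8 r() → 85): value 85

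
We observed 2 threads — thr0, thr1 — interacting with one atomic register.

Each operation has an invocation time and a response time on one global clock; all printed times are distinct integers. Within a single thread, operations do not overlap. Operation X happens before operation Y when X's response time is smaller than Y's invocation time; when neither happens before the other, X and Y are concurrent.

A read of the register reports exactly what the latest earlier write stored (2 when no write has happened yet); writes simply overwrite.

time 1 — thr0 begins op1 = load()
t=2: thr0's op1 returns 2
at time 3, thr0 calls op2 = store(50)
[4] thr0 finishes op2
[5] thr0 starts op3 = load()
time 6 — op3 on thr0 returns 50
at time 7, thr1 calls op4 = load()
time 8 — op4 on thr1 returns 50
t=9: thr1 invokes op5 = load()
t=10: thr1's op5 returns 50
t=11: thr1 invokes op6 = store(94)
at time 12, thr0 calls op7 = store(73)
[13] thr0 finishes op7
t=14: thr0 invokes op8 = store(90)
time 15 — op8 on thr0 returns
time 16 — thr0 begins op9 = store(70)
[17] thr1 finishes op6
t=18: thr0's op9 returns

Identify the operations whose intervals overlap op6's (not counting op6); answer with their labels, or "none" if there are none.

op6 spans [11,17]: anything still running between times 11 and 17 counts as concurrent
op1 [1,2]: before
op2 [3,4]: before
op3 [5,6]: before
op4 [7,8]: before
op5 [9,10]: before
op7 [12,13]: concurrent
op8 [14,15]: concurrent
op9 [16,18]: concurrent

op7, op8, op9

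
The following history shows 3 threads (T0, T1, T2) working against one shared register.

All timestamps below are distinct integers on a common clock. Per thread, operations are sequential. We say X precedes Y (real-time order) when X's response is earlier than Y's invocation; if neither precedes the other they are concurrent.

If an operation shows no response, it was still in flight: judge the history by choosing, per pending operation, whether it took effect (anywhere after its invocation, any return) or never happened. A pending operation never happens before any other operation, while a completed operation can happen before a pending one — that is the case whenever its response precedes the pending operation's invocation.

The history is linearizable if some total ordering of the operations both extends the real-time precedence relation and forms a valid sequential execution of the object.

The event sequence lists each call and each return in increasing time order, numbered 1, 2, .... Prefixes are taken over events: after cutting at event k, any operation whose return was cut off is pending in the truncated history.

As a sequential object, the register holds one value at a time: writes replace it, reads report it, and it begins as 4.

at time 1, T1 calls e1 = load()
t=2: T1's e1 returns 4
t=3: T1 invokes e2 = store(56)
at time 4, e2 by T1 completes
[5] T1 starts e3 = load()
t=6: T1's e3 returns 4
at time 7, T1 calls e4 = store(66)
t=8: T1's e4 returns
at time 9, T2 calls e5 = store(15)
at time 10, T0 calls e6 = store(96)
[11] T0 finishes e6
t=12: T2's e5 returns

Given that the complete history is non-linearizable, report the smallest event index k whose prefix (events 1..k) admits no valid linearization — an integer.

events 1..5 are linearizable; a witness order is e1, e2:
1. e1 load() → 4, leaving value 4
2. e2 store(56), leaving value 56
with event 6 included (e3 responding at time 6), all real-time-consistent orders fail
sample order e1, e2, e3 stalls at step 3 — e3 load() → 4 has no legal effect

6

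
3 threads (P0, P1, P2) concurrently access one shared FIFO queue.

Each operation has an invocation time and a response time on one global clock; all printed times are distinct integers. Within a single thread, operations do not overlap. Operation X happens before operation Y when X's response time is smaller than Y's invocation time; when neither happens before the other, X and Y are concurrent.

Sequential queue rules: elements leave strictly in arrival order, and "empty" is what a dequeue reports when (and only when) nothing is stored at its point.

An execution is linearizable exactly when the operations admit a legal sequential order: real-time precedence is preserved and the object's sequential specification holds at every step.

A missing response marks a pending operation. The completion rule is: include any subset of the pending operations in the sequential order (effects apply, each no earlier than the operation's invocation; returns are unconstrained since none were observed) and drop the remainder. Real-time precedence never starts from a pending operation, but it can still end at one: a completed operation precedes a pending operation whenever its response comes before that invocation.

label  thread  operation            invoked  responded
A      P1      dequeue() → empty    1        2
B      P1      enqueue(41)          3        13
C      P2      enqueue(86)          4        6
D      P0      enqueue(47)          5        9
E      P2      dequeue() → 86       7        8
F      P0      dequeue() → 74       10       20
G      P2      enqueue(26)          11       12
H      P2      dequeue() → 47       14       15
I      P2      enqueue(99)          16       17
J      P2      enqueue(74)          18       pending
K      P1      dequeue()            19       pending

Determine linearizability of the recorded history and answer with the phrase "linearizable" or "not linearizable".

not linearizable

the violation lands at event 20, F's response at time 20: events 1..19 linearize, events 1..20 do not
the 9 completed operations admit 66 real-time orders; each fails the FIFO queue replay
including or dropping the 2 pending operations (J, K) in any combination fails
one such order, A, B, C, D, E, F, G, H, I (pending dropped), breaks at step 5 where E dequeue() → 86 is illegal
one such order, A, B, C, D, E, G, F, H, I (pending dropped), breaks at step 5 where E dequeue() → 86 is illegal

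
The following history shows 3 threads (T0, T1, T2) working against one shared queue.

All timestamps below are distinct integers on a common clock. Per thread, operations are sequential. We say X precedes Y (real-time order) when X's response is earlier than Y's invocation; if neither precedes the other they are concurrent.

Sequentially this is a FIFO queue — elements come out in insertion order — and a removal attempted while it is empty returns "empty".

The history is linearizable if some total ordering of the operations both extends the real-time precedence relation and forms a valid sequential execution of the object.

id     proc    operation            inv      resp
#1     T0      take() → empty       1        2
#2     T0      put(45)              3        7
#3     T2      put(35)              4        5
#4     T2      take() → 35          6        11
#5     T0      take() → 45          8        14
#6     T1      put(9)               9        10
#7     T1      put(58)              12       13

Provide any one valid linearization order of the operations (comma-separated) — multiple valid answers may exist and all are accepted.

#1, #2, #3, #5, #4, #6, #7

step 1: #1 take() → empty — queue <>
step 2: #2 put(45) — queue <45>
step 3: #3 put(35) — queue <45,35>
step 4: #5 take() → 45 — queue <35>
step 5: #4 take() → 35 — queue <>
step 6: #6 put(9) — queue <9>
step 7: #7 put(58) — queue <9,58>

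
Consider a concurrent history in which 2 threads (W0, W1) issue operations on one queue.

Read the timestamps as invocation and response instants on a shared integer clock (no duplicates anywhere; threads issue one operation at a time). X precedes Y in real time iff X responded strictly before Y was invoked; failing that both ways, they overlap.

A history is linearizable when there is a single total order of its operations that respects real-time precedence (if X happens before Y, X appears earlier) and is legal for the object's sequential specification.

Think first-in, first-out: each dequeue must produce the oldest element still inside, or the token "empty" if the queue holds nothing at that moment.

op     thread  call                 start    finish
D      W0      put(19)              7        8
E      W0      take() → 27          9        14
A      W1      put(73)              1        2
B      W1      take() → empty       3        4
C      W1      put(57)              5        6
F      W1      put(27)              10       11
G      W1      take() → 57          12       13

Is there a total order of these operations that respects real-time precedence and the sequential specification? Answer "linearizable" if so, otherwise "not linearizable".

not linearizable

through event 3 a valid linearization exists; event 4 (B responding at time 4) ends that
a single order respects real time; the 2 completed queue operations fail replay along it
one such order, A, B, breaks at step 2 where B take() → empty is illegal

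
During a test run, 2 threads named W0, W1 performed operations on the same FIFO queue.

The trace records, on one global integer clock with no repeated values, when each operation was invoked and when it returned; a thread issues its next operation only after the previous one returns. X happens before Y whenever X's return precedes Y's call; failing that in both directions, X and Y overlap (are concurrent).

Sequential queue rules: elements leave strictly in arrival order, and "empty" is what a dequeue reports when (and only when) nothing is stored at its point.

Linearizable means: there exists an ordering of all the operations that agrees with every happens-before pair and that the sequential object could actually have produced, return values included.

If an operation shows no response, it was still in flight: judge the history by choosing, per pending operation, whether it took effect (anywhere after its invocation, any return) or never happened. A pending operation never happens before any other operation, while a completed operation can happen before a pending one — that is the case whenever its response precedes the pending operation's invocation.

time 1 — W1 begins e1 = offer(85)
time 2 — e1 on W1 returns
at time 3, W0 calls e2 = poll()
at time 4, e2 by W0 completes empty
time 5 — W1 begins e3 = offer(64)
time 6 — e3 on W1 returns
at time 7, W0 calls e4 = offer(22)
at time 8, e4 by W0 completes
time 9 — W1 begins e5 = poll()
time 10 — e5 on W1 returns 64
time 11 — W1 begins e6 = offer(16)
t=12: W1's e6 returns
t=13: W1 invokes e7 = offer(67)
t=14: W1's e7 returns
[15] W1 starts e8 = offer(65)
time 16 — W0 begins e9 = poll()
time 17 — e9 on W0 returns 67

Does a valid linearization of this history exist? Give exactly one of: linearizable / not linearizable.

not linearizable

events 1..3 are fine; event 4 — the response of e2 at time 4 — makes the prefix non-linearizable
the sole real-time-consistent order of 2 completed operations fails the FIFO queue replay
for example e1, e2 fails at step 2: e2 poll() → empty is not legal there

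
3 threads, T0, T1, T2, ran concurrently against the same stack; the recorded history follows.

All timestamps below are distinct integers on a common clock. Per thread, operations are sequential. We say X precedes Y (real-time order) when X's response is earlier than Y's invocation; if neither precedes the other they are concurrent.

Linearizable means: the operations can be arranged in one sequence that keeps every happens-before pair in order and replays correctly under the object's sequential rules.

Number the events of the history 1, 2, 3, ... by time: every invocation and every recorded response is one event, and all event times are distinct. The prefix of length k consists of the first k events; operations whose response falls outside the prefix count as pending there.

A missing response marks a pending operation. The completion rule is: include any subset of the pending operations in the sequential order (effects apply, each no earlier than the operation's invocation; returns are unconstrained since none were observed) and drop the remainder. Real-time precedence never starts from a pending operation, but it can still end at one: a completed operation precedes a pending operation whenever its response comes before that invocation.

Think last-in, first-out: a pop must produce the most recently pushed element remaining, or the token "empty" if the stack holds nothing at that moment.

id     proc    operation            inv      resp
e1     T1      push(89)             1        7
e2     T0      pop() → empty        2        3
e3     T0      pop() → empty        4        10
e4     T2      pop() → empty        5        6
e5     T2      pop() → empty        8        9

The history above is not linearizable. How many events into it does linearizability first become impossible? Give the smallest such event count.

10

a valid linearization of events 1..9 exists, for instance e2, e1, e3, e4, e5:
step 1: e2 pop() → empty — stack <>
step 2: e1 push(89) — stack <89>
step 3: e3 pop() (pending, included) — stack <>
step 4: e4 pop() → empty — stack <>
step 5: e5 pop() → empty — stack <>
include event 10 — e3 responding at 10 — and every candidate order breaks
for example e1, e2, e3, e4, e5 fails at step 2: e2 pop() → empty is not legal there
for example e1, e2, e4, e3, e5 fails at step 2: e2 pop() → empty is not legal there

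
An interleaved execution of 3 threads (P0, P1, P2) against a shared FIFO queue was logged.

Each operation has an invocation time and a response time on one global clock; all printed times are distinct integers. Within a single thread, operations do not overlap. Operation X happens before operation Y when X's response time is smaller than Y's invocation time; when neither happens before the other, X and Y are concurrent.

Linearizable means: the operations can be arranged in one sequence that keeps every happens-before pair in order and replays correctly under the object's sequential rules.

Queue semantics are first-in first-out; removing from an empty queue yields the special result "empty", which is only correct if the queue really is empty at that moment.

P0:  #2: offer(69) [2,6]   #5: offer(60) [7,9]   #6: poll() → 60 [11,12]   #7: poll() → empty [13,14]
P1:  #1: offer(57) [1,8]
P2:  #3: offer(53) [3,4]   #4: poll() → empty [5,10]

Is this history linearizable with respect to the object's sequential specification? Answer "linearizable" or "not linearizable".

not linearizable

the violation lands at event 10, #4's response at time 10: events 1..9 linearize, events 1..10 do not
25 orders of the 5 completed FIFO queue ops respect real time; none is legal
for example #1, #2, #3, #4, #5 fails at step 4: #4 poll() → empty is not legal there
for example #1, #2, #3, #5, #4 fails at step 5: #4 poll() → empty is not legal there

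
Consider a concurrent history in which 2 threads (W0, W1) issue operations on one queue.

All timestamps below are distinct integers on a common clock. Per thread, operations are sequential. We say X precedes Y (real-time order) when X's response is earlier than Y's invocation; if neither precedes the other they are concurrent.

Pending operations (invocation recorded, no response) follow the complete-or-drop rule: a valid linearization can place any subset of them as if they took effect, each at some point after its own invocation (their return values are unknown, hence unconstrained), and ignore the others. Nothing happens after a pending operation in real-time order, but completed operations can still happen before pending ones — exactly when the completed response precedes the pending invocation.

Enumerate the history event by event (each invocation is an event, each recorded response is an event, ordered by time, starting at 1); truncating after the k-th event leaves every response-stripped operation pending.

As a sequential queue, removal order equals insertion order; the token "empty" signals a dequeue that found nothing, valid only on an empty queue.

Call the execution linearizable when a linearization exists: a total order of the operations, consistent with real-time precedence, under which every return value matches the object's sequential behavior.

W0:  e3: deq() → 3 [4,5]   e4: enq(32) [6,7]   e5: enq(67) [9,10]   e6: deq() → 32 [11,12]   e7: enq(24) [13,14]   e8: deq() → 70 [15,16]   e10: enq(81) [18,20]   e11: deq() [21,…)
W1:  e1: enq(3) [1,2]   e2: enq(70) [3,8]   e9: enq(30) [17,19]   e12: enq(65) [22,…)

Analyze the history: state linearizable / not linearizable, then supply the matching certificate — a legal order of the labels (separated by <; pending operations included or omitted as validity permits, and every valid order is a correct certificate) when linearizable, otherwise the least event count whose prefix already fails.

after step 1 (e1 enq(3)): queue <3>
after step 2 (e3 deq() → 3): queue <>
after step 3 (e4 enq(32)): queue <32>
after step 4 (e2 enq(70)): queue <32,70>
after step 5 (e5 enq(67)): queue <32,70,67>
after step 6 (e6 deq() → 32): queue <70,67>
after step 7 (e7 enq(24)): queue <70,67,24>
after step 8 (e8 deq() → 70): queue <67,24>
after step 9 (e9 enq(30)): queue <67,24,30>
after step 10 (e10 enq(81)): queue <67,24,30,81>

linearizable — witness: e1 < e3 < e4 < e2 < e5 < e6 < e7 < e8 < e9 < e10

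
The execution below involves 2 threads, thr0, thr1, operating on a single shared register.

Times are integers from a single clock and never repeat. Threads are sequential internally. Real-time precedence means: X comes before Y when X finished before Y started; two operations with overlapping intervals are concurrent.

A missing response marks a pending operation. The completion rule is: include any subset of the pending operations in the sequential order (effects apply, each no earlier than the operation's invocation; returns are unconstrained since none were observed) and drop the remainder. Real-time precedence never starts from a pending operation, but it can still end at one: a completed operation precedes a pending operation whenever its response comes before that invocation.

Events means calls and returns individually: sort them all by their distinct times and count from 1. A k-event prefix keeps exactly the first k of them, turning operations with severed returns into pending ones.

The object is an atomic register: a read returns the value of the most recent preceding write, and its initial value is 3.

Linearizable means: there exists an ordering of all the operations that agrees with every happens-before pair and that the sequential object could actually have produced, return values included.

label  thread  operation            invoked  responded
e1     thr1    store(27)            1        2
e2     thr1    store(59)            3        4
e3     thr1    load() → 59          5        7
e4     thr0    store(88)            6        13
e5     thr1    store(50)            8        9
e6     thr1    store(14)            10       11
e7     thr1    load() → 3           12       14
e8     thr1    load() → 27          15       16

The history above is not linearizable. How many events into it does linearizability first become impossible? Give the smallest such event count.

events 1..13 are still linearizable — one witness is e1, e2, e3, e4, e5, e6:
after step 1 (e1 store(27)): value 27
after step 2 (e2 store(59)): value 59
after step 3 (e3 load() → 59): value 59
after step 4 (e4 store(88)): value 88
after step 5 (e5 store(50)): value 50
after step 6 (e6 store(14)): value 14
with event 14 included (e7 responding at time 14), all real-time-consistent orders fail
take e1, e2, e3, e4, e5, e6, e7: step 7 already fails, because e7 load() → 3 cannot occur there
take e1, e2, e3, e5, e4, e6, e7: step 7 already fails, because e7 load() → 3 cannot occur there

14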